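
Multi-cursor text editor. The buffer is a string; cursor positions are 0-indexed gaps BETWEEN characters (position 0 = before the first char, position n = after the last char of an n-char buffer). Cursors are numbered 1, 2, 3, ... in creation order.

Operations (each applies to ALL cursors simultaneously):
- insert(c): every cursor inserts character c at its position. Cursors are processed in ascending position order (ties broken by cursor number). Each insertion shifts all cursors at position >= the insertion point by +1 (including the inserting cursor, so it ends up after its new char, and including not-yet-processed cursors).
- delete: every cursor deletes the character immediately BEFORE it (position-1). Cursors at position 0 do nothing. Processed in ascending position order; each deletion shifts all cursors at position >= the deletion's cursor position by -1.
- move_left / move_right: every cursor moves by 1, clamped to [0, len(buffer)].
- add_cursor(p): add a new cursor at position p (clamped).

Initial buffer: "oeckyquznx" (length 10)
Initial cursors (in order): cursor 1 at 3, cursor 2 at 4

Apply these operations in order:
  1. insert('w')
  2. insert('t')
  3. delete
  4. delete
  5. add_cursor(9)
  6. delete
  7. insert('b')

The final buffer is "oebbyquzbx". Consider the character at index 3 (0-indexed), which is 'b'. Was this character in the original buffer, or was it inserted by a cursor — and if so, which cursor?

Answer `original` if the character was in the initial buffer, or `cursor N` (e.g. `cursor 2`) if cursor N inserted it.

After op 1 (insert('w')): buffer="oecwkwyquznx" (len 12), cursors c1@4 c2@6, authorship ...1.2......
After op 2 (insert('t')): buffer="oecwtkwtyquznx" (len 14), cursors c1@5 c2@8, authorship ...11.22......
After op 3 (delete): buffer="oecwkwyquznx" (len 12), cursors c1@4 c2@6, authorship ...1.2......
After op 4 (delete): buffer="oeckyquznx" (len 10), cursors c1@3 c2@4, authorship ..........
After op 5 (add_cursor(9)): buffer="oeckyquznx" (len 10), cursors c1@3 c2@4 c3@9, authorship ..........
After op 6 (delete): buffer="oeyquzx" (len 7), cursors c1@2 c2@2 c3@6, authorship .......
After op 7 (insert('b')): buffer="oebbyquzbx" (len 10), cursors c1@4 c2@4 c3@9, authorship ..12....3.
Authorship (.=original, N=cursor N): . . 1 2 . . . . 3 .
Index 3: author = 2

Answer: cursor 2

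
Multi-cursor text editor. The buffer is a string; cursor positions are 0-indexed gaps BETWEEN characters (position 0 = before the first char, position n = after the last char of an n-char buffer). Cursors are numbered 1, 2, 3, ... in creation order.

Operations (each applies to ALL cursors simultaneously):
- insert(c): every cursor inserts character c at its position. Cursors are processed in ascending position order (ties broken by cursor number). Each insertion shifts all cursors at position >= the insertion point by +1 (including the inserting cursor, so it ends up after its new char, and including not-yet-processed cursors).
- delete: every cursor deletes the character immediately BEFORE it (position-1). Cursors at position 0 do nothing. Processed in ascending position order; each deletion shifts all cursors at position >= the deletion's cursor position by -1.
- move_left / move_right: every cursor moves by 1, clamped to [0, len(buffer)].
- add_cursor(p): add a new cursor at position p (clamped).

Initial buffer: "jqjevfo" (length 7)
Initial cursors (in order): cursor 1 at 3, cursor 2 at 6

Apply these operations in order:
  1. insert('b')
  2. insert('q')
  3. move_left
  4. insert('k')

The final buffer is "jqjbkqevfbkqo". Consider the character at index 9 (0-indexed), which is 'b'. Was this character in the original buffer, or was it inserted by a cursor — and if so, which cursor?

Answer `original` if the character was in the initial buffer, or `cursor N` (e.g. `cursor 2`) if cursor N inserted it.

Answer: cursor 2

Derivation:
After op 1 (insert('b')): buffer="jqjbevfbo" (len 9), cursors c1@4 c2@8, authorship ...1...2.
After op 2 (insert('q')): buffer="jqjbqevfbqo" (len 11), cursors c1@5 c2@10, authorship ...11...22.
After op 3 (move_left): buffer="jqjbqevfbqo" (len 11), cursors c1@4 c2@9, authorship ...11...22.
After op 4 (insert('k')): buffer="jqjbkqevfbkqo" (len 13), cursors c1@5 c2@11, authorship ...111...222.
Authorship (.=original, N=cursor N): . . . 1 1 1 . . . 2 2 2 .
Index 9: author = 2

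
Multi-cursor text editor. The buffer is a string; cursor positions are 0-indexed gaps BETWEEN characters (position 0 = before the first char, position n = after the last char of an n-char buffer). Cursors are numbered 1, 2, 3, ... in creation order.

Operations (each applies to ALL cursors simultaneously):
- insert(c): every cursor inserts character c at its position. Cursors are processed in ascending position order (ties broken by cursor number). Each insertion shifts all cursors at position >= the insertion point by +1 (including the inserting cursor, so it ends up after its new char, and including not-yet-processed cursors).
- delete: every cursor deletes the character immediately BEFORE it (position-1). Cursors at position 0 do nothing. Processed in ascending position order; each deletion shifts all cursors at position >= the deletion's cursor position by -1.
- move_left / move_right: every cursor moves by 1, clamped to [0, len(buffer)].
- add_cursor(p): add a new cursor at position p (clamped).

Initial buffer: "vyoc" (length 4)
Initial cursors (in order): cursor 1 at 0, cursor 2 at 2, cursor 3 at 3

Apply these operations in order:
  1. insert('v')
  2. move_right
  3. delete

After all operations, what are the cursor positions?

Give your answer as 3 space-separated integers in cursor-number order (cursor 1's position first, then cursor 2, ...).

After op 1 (insert('v')): buffer="vvyvovc" (len 7), cursors c1@1 c2@4 c3@6, authorship 1..2.3.
After op 2 (move_right): buffer="vvyvovc" (len 7), cursors c1@2 c2@5 c3@7, authorship 1..2.3.
After op 3 (delete): buffer="vyvv" (len 4), cursors c1@1 c2@3 c3@4, authorship 1.23

Answer: 1 3 4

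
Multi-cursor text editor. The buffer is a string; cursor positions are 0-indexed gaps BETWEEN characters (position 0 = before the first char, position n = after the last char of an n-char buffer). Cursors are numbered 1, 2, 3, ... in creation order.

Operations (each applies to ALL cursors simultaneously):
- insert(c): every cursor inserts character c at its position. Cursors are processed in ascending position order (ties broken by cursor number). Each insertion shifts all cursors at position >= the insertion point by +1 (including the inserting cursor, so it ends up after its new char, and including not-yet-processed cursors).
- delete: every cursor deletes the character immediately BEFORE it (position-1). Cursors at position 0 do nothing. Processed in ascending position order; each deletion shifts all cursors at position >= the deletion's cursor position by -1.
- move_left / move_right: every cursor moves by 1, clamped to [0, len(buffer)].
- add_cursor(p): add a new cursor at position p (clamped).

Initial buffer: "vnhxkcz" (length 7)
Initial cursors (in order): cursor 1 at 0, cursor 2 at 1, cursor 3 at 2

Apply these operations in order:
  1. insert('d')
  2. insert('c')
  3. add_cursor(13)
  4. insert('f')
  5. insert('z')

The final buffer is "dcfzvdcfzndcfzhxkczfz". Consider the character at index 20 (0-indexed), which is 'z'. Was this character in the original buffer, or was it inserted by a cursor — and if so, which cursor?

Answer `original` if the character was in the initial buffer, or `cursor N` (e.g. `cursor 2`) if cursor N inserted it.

Answer: cursor 4

Derivation:
After op 1 (insert('d')): buffer="dvdndhxkcz" (len 10), cursors c1@1 c2@3 c3@5, authorship 1.2.3.....
After op 2 (insert('c')): buffer="dcvdcndchxkcz" (len 13), cursors c1@2 c2@5 c3@8, authorship 11.22.33.....
After op 3 (add_cursor(13)): buffer="dcvdcndchxkcz" (len 13), cursors c1@2 c2@5 c3@8 c4@13, authorship 11.22.33.....
After op 4 (insert('f')): buffer="dcfvdcfndcfhxkczf" (len 17), cursors c1@3 c2@7 c3@11 c4@17, authorship 111.222.333.....4
After op 5 (insert('z')): buffer="dcfzvdcfzndcfzhxkczfz" (len 21), cursors c1@4 c2@9 c3@14 c4@21, authorship 1111.2222.3333.....44
Authorship (.=original, N=cursor N): 1 1 1 1 . 2 2 2 2 . 3 3 3 3 . . . . . 4 4
Index 20: author = 4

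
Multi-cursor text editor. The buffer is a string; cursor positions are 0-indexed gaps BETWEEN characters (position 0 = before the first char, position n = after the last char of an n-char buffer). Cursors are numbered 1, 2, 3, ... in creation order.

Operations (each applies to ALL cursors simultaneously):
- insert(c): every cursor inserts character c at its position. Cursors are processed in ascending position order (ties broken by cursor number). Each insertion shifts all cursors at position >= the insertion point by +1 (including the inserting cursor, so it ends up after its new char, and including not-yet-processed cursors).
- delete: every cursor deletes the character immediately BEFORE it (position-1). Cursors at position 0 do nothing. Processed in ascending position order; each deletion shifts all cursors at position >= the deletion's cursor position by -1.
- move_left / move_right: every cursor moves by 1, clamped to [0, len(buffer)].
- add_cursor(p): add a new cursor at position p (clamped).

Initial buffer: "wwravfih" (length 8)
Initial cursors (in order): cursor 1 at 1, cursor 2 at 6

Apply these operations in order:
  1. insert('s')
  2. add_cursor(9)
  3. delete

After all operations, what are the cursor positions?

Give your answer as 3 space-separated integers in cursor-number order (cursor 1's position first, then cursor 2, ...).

After op 1 (insert('s')): buffer="wswravfsih" (len 10), cursors c1@2 c2@8, authorship .1.....2..
After op 2 (add_cursor(9)): buffer="wswravfsih" (len 10), cursors c1@2 c2@8 c3@9, authorship .1.....2..
After op 3 (delete): buffer="wwravfh" (len 7), cursors c1@1 c2@6 c3@6, authorship .......

Answer: 1 6 6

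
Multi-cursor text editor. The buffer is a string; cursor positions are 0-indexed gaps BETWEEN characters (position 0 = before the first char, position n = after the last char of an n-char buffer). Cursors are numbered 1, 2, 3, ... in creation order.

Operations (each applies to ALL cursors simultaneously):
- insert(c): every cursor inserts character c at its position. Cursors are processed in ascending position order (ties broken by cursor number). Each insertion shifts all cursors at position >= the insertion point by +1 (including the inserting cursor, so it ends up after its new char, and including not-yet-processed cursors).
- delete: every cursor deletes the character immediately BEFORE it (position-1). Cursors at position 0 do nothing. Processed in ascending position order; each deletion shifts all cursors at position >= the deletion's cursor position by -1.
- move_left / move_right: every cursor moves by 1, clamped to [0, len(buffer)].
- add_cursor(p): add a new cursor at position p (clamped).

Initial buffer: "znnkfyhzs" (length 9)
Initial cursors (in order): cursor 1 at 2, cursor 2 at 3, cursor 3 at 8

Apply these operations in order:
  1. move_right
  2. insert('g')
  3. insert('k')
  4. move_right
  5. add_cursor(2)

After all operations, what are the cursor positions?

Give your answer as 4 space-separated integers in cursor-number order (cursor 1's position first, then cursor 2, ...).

After op 1 (move_right): buffer="znnkfyhzs" (len 9), cursors c1@3 c2@4 c3@9, authorship .........
After op 2 (insert('g')): buffer="znngkgfyhzsg" (len 12), cursors c1@4 c2@6 c3@12, authorship ...1.2.....3
After op 3 (insert('k')): buffer="znngkkgkfyhzsgk" (len 15), cursors c1@5 c2@8 c3@15, authorship ...11.22.....33
After op 4 (move_right): buffer="znngkkgkfyhzsgk" (len 15), cursors c1@6 c2@9 c3@15, authorship ...11.22.....33
After op 5 (add_cursor(2)): buffer="znngkkgkfyhzsgk" (len 15), cursors c4@2 c1@6 c2@9 c3@15, authorship ...11.22.....33

Answer: 6 9 15 2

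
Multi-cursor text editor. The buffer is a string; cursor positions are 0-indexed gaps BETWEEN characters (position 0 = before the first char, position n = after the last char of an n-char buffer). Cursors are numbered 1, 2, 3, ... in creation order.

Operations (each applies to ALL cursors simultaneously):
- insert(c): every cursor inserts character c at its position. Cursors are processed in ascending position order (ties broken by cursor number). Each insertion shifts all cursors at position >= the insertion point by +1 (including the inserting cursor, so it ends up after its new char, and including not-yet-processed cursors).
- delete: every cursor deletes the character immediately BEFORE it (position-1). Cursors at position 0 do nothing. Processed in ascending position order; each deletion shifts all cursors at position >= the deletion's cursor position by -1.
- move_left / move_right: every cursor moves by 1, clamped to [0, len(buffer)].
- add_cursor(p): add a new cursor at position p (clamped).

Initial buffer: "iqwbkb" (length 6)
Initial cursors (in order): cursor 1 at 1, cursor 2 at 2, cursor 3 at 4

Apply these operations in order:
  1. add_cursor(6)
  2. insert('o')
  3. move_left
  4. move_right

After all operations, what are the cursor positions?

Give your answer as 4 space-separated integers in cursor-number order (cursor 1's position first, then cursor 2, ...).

Answer: 2 4 7 10

Derivation:
After op 1 (add_cursor(6)): buffer="iqwbkb" (len 6), cursors c1@1 c2@2 c3@4 c4@6, authorship ......
After op 2 (insert('o')): buffer="ioqowbokbo" (len 10), cursors c1@2 c2@4 c3@7 c4@10, authorship .1.2..3..4
After op 3 (move_left): buffer="ioqowbokbo" (len 10), cursors c1@1 c2@3 c3@6 c4@9, authorship .1.2..3..4
After op 4 (move_right): buffer="ioqowbokbo" (len 10), cursors c1@2 c2@4 c3@7 c4@10, authorship .1.2..3..4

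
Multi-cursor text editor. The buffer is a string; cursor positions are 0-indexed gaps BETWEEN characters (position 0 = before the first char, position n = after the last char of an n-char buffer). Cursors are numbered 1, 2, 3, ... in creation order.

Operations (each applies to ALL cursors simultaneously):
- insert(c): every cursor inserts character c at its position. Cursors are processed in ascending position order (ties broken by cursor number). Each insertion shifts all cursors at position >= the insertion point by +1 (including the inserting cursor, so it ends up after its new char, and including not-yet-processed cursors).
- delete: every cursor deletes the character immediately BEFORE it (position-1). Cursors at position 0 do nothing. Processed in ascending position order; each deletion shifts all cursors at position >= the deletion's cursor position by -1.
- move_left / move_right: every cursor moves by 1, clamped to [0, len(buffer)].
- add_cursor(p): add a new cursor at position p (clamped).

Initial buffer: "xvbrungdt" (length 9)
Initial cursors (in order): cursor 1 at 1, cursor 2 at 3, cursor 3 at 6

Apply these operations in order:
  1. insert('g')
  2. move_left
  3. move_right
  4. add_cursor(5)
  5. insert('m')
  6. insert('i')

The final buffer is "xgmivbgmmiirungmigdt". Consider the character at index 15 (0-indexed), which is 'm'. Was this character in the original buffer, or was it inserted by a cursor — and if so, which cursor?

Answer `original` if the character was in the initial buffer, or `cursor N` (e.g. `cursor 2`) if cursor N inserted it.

After op 1 (insert('g')): buffer="xgvbgrunggdt" (len 12), cursors c1@2 c2@5 c3@9, authorship .1..2...3...
After op 2 (move_left): buffer="xgvbgrunggdt" (len 12), cursors c1@1 c2@4 c3@8, authorship .1..2...3...
After op 3 (move_right): buffer="xgvbgrunggdt" (len 12), cursors c1@2 c2@5 c3@9, authorship .1..2...3...
After op 4 (add_cursor(5)): buffer="xgvbgrunggdt" (len 12), cursors c1@2 c2@5 c4@5 c3@9, authorship .1..2...3...
After op 5 (insert('m')): buffer="xgmvbgmmrungmgdt" (len 16), cursors c1@3 c2@8 c4@8 c3@13, authorship .11..224...33...
After op 6 (insert('i')): buffer="xgmivbgmmiirungmigdt" (len 20), cursors c1@4 c2@11 c4@11 c3@17, authorship .111..22424...333...
Authorship (.=original, N=cursor N): . 1 1 1 . . 2 2 4 2 4 . . . 3 3 3 . . .
Index 15: author = 3

Answer: cursor 3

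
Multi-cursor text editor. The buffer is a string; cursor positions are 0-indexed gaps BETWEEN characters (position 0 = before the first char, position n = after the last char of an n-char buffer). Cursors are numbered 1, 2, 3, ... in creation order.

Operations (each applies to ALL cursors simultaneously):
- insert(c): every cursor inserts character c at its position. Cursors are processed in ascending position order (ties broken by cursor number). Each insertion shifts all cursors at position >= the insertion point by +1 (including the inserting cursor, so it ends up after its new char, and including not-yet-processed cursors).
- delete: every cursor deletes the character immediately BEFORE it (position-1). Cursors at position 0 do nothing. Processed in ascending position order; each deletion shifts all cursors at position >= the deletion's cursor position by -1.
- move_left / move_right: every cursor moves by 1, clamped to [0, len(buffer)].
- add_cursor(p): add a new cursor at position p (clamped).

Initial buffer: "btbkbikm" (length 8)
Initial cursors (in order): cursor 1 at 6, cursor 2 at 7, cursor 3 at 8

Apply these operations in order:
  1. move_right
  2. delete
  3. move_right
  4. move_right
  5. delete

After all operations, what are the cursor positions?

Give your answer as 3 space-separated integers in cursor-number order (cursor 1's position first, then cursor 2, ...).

Answer: 2 2 2

Derivation:
After op 1 (move_right): buffer="btbkbikm" (len 8), cursors c1@7 c2@8 c3@8, authorship ........
After op 2 (delete): buffer="btbkb" (len 5), cursors c1@5 c2@5 c3@5, authorship .....
After op 3 (move_right): buffer="btbkb" (len 5), cursors c1@5 c2@5 c3@5, authorship .....
After op 4 (move_right): buffer="btbkb" (len 5), cursors c1@5 c2@5 c3@5, authorship .....
After op 5 (delete): buffer="bt" (len 2), cursors c1@2 c2@2 c3@2, authorship ..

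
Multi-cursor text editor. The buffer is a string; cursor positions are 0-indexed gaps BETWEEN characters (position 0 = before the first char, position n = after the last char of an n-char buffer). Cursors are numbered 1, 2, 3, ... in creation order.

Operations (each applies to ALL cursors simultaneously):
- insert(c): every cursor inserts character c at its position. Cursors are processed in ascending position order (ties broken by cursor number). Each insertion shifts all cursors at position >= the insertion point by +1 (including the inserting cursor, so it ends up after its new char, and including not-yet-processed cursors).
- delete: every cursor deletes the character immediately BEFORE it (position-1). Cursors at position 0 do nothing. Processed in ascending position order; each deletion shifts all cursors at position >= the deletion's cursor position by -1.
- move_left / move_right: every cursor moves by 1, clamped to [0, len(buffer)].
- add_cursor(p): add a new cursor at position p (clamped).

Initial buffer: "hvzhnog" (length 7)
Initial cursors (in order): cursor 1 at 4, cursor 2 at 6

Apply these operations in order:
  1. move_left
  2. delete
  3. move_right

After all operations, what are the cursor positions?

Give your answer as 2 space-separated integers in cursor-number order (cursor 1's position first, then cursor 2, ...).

After op 1 (move_left): buffer="hvzhnog" (len 7), cursors c1@3 c2@5, authorship .......
After op 2 (delete): buffer="hvhog" (len 5), cursors c1@2 c2@3, authorship .....
After op 3 (move_right): buffer="hvhog" (len 5), cursors c1@3 c2@4, authorship .....

Answer: 3 4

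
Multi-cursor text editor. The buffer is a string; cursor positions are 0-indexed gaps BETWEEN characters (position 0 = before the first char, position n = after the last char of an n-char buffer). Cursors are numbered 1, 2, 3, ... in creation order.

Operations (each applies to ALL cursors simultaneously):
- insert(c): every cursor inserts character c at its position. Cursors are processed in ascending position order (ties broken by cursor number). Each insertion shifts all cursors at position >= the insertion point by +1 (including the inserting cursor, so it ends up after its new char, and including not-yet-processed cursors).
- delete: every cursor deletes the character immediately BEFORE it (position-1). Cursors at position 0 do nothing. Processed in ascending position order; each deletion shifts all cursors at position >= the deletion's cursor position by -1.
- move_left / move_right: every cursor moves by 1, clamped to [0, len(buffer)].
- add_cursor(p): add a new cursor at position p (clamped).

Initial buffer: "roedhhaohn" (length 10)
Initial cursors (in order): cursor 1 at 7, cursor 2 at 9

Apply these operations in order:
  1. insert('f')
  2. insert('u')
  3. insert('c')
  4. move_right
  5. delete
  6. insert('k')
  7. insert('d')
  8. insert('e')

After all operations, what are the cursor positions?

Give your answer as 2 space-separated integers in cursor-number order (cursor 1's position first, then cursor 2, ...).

After op 1 (insert('f')): buffer="roedhhafohfn" (len 12), cursors c1@8 c2@11, authorship .......1..2.
After op 2 (insert('u')): buffer="roedhhafuohfun" (len 14), cursors c1@9 c2@13, authorship .......11..22.
After op 3 (insert('c')): buffer="roedhhafucohfucn" (len 16), cursors c1@10 c2@15, authorship .......111..222.
After op 4 (move_right): buffer="roedhhafucohfucn" (len 16), cursors c1@11 c2@16, authorship .......111..222.
After op 5 (delete): buffer="roedhhafuchfuc" (len 14), cursors c1@10 c2@14, authorship .......111.222
After op 6 (insert('k')): buffer="roedhhafuckhfuck" (len 16), cursors c1@11 c2@16, authorship .......1111.2222
After op 7 (insert('d')): buffer="roedhhafuckdhfuckd" (len 18), cursors c1@12 c2@18, authorship .......11111.22222
After op 8 (insert('e')): buffer="roedhhafuckdehfuckde" (len 20), cursors c1@13 c2@20, authorship .......111111.222222

Answer: 13 20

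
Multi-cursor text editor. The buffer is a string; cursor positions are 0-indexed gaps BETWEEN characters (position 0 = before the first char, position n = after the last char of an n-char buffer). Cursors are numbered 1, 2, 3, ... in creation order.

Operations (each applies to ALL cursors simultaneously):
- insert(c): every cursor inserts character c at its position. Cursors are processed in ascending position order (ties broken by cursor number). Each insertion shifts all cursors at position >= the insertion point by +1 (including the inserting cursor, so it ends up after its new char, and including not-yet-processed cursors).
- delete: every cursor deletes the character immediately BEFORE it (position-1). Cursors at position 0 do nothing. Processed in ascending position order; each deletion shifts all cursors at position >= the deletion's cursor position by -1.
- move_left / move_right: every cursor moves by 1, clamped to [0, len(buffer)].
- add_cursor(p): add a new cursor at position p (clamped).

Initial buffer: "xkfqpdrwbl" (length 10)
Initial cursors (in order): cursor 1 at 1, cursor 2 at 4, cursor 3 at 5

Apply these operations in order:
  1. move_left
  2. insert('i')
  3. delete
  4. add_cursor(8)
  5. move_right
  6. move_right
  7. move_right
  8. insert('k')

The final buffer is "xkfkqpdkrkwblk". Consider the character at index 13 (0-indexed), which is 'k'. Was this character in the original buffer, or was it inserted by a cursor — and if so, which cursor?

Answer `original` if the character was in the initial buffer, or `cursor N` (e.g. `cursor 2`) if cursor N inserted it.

Answer: cursor 4

Derivation:
After op 1 (move_left): buffer="xkfqpdrwbl" (len 10), cursors c1@0 c2@3 c3@4, authorship ..........
After op 2 (insert('i')): buffer="ixkfiqipdrwbl" (len 13), cursors c1@1 c2@5 c3@7, authorship 1...2.3......
After op 3 (delete): buffer="xkfqpdrwbl" (len 10), cursors c1@0 c2@3 c3@4, authorship ..........
After op 4 (add_cursor(8)): buffer="xkfqpdrwbl" (len 10), cursors c1@0 c2@3 c3@4 c4@8, authorship ..........
After op 5 (move_right): buffer="xkfqpdrwbl" (len 10), cursors c1@1 c2@4 c3@5 c4@9, authorship ..........
After op 6 (move_right): buffer="xkfqpdrwbl" (len 10), cursors c1@2 c2@5 c3@6 c4@10, authorship ..........
After op 7 (move_right): buffer="xkfqpdrwbl" (len 10), cursors c1@3 c2@6 c3@7 c4@10, authorship ..........
After op 8 (insert('k')): buffer="xkfkqpdkrkwblk" (len 14), cursors c1@4 c2@8 c3@10 c4@14, authorship ...1...2.3...4
Authorship (.=original, N=cursor N): . . . 1 . . . 2 . 3 . . . 4
Index 13: author = 4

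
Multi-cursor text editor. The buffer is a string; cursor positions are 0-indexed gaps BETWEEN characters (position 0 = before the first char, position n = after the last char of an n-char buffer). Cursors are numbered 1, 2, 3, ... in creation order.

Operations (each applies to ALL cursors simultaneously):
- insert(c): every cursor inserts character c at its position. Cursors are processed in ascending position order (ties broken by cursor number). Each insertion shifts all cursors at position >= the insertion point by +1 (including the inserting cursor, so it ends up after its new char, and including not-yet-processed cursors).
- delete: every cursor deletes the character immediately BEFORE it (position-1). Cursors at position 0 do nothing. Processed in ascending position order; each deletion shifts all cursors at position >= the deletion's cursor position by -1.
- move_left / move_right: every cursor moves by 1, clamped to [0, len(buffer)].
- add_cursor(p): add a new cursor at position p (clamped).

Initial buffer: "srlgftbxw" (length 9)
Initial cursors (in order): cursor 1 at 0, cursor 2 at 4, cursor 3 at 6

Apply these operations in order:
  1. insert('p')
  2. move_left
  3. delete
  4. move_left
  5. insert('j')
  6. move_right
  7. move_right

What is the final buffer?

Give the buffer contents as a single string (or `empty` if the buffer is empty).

After op 1 (insert('p')): buffer="psrlgpftpbxw" (len 12), cursors c1@1 c2@6 c3@9, authorship 1....2..3...
After op 2 (move_left): buffer="psrlgpftpbxw" (len 12), cursors c1@0 c2@5 c3@8, authorship 1....2..3...
After op 3 (delete): buffer="psrlpfpbxw" (len 10), cursors c1@0 c2@4 c3@6, authorship 1...2.3...
After op 4 (move_left): buffer="psrlpfpbxw" (len 10), cursors c1@0 c2@3 c3@5, authorship 1...2.3...
After op 5 (insert('j')): buffer="jpsrjlpjfpbxw" (len 13), cursors c1@1 c2@5 c3@8, authorship 11..2.23.3...
After op 6 (move_right): buffer="jpsrjlpjfpbxw" (len 13), cursors c1@2 c2@6 c3@9, authorship 11..2.23.3...
After op 7 (move_right): buffer="jpsrjlpjfpbxw" (len 13), cursors c1@3 c2@7 c3@10, authorship 11..2.23.3...

Answer: jpsrjlpjfpbxw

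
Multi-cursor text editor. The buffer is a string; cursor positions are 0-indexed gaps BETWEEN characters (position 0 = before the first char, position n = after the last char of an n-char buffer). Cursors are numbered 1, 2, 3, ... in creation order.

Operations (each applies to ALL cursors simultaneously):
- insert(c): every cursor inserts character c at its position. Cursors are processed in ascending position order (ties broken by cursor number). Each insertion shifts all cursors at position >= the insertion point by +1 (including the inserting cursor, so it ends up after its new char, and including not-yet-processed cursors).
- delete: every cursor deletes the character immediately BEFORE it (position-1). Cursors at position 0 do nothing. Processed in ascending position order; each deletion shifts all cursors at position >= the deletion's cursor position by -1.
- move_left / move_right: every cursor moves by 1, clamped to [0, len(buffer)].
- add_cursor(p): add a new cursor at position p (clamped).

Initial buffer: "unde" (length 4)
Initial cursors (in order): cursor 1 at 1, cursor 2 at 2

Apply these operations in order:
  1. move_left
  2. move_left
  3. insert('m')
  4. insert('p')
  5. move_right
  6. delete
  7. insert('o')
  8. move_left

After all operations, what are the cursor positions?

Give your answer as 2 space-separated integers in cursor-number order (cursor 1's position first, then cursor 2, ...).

Answer: 4 4

Derivation:
After op 1 (move_left): buffer="unde" (len 4), cursors c1@0 c2@1, authorship ....
After op 2 (move_left): buffer="unde" (len 4), cursors c1@0 c2@0, authorship ....
After op 3 (insert('m')): buffer="mmunde" (len 6), cursors c1@2 c2@2, authorship 12....
After op 4 (insert('p')): buffer="mmppunde" (len 8), cursors c1@4 c2@4, authorship 1212....
After op 5 (move_right): buffer="mmppunde" (len 8), cursors c1@5 c2@5, authorship 1212....
After op 6 (delete): buffer="mmpnde" (len 6), cursors c1@3 c2@3, authorship 121...
After op 7 (insert('o')): buffer="mmpoonde" (len 8), cursors c1@5 c2@5, authorship 12112...
After op 8 (move_left): buffer="mmpoonde" (len 8), cursors c1@4 c2@4, authorship 12112...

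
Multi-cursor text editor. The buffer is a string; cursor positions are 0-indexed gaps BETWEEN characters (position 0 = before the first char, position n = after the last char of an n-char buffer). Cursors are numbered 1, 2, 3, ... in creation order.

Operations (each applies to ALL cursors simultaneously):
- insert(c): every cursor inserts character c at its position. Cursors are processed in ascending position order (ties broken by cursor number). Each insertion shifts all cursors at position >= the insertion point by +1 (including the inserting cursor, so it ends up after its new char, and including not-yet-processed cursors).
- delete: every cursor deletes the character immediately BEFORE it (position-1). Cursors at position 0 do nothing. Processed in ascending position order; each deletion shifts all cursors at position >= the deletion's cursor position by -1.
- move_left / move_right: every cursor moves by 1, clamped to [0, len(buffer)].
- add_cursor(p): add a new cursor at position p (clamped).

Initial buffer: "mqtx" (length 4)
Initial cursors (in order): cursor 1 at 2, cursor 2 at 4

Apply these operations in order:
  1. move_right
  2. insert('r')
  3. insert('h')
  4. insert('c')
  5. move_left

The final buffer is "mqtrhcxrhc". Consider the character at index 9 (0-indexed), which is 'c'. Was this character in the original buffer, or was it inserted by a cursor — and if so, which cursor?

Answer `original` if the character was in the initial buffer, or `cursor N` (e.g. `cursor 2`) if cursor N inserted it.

After op 1 (move_right): buffer="mqtx" (len 4), cursors c1@3 c2@4, authorship ....
After op 2 (insert('r')): buffer="mqtrxr" (len 6), cursors c1@4 c2@6, authorship ...1.2
After op 3 (insert('h')): buffer="mqtrhxrh" (len 8), cursors c1@5 c2@8, authorship ...11.22
After op 4 (insert('c')): buffer="mqtrhcxrhc" (len 10), cursors c1@6 c2@10, authorship ...111.222
After op 5 (move_left): buffer="mqtrhcxrhc" (len 10), cursors c1@5 c2@9, authorship ...111.222
Authorship (.=original, N=cursor N): . . . 1 1 1 . 2 2 2
Index 9: author = 2

Answer: cursor 2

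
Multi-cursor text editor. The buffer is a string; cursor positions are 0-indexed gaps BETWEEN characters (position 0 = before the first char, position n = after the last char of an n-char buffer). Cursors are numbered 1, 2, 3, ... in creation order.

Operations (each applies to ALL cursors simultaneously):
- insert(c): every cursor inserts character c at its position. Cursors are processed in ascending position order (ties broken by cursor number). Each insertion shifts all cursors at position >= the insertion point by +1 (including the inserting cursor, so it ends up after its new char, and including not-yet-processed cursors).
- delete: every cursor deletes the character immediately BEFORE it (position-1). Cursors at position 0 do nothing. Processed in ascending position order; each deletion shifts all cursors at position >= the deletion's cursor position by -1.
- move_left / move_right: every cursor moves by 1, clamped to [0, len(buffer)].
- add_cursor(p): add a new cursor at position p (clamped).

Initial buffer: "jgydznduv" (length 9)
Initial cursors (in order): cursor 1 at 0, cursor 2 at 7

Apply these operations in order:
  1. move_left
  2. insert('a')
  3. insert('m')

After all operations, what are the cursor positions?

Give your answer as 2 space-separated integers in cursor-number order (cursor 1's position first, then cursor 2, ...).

After op 1 (move_left): buffer="jgydznduv" (len 9), cursors c1@0 c2@6, authorship .........
After op 2 (insert('a')): buffer="ajgydznaduv" (len 11), cursors c1@1 c2@8, authorship 1......2...
After op 3 (insert('m')): buffer="amjgydznamduv" (len 13), cursors c1@2 c2@10, authorship 11......22...

Answer: 2 10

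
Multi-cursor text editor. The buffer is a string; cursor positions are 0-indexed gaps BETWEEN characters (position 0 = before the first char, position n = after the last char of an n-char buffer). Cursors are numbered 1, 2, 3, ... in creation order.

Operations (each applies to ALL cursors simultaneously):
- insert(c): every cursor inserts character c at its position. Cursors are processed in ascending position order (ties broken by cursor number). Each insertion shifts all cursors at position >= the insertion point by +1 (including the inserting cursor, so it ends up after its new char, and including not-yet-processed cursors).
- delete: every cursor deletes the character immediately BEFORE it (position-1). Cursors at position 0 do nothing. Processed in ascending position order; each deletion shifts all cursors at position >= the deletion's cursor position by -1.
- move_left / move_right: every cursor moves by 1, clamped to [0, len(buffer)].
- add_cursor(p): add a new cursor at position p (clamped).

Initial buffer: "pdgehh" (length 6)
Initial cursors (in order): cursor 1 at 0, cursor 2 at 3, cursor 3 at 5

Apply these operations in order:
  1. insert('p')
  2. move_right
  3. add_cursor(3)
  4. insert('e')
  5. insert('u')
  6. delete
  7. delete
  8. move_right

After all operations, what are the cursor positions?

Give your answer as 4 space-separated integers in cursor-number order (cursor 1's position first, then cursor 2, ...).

After op 1 (insert('p')): buffer="ppdgpehph" (len 9), cursors c1@1 c2@5 c3@8, authorship 1...2..3.
After op 2 (move_right): buffer="ppdgpehph" (len 9), cursors c1@2 c2@6 c3@9, authorship 1...2..3.
After op 3 (add_cursor(3)): buffer="ppdgpehph" (len 9), cursors c1@2 c4@3 c2@6 c3@9, authorship 1...2..3.
After op 4 (insert('e')): buffer="ppedegpeehphe" (len 13), cursors c1@3 c4@5 c2@9 c3@13, authorship 1.1.4.2.2.3.3
After op 5 (insert('u')): buffer="ppeudeugpeeuhpheu" (len 17), cursors c1@4 c4@7 c2@12 c3@17, authorship 1.11.44.2.22.3.33
After op 6 (delete): buffer="ppedegpeehphe" (len 13), cursors c1@3 c4@5 c2@9 c3@13, authorship 1.1.4.2.2.3.3
After op 7 (delete): buffer="ppdgpehph" (len 9), cursors c1@2 c4@3 c2@6 c3@9, authorship 1...2..3.
After op 8 (move_right): buffer="ppdgpehph" (len 9), cursors c1@3 c4@4 c2@7 c3@9, authorship 1...2..3.

Answer: 3 7 9 4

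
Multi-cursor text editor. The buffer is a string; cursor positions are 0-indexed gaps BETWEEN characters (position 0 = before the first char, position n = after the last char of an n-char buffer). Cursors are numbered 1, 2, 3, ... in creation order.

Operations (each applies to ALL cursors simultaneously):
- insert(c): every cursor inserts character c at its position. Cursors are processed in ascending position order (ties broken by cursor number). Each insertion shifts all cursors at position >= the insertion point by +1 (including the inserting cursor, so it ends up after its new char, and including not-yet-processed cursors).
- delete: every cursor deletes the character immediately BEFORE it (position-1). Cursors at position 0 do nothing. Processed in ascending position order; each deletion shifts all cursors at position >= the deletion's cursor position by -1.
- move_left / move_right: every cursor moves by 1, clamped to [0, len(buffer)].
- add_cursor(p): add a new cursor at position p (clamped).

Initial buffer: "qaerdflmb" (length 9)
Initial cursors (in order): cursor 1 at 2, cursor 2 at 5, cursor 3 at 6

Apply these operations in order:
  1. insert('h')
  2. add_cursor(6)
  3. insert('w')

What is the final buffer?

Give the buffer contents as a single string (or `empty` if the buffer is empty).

Answer: qahwerdwhwfhwlmb

Derivation:
After op 1 (insert('h')): buffer="qaherdhfhlmb" (len 12), cursors c1@3 c2@7 c3@9, authorship ..1...2.3...
After op 2 (add_cursor(6)): buffer="qaherdhfhlmb" (len 12), cursors c1@3 c4@6 c2@7 c3@9, authorship ..1...2.3...
After op 3 (insert('w')): buffer="qahwerdwhwfhwlmb" (len 16), cursors c1@4 c4@8 c2@10 c3@13, authorship ..11...422.33...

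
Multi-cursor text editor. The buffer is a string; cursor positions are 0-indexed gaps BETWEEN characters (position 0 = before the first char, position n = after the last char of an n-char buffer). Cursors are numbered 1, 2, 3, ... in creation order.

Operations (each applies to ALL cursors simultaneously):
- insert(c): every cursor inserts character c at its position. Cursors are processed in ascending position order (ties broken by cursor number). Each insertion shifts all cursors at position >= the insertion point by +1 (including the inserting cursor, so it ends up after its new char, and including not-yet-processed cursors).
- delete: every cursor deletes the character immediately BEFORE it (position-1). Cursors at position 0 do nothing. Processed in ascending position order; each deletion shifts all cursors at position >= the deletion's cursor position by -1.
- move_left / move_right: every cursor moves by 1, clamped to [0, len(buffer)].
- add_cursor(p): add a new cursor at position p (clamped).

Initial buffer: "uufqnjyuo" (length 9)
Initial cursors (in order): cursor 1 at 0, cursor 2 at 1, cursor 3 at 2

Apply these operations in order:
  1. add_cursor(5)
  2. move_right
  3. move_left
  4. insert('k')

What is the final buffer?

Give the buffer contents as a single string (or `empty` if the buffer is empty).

After op 1 (add_cursor(5)): buffer="uufqnjyuo" (len 9), cursors c1@0 c2@1 c3@2 c4@5, authorship .........
After op 2 (move_right): buffer="uufqnjyuo" (len 9), cursors c1@1 c2@2 c3@3 c4@6, authorship .........
After op 3 (move_left): buffer="uufqnjyuo" (len 9), cursors c1@0 c2@1 c3@2 c4@5, authorship .........
After op 4 (insert('k')): buffer="kukukfqnkjyuo" (len 13), cursors c1@1 c2@3 c3@5 c4@9, authorship 1.2.3...4....

Answer: kukukfqnkjyuo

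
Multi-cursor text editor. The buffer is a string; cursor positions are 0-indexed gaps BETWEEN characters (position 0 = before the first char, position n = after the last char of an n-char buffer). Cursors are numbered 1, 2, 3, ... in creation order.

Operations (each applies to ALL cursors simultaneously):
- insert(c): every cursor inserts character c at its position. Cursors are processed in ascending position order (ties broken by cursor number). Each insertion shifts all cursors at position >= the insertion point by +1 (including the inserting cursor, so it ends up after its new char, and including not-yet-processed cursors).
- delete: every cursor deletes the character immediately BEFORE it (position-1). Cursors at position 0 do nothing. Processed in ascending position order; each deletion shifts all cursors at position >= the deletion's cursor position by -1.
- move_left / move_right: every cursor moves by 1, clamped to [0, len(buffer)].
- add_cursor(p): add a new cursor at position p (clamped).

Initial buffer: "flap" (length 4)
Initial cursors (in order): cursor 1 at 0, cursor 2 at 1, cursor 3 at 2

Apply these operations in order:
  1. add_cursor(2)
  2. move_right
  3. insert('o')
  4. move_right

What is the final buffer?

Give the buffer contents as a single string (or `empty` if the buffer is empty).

Answer: foloaoop

Derivation:
After op 1 (add_cursor(2)): buffer="flap" (len 4), cursors c1@0 c2@1 c3@2 c4@2, authorship ....
After op 2 (move_right): buffer="flap" (len 4), cursors c1@1 c2@2 c3@3 c4@3, authorship ....
After op 3 (insert('o')): buffer="foloaoop" (len 8), cursors c1@2 c2@4 c3@7 c4@7, authorship .1.2.34.
After op 4 (move_right): buffer="foloaoop" (len 8), cursors c1@3 c2@5 c3@8 c4@8, authorship .1.2.34.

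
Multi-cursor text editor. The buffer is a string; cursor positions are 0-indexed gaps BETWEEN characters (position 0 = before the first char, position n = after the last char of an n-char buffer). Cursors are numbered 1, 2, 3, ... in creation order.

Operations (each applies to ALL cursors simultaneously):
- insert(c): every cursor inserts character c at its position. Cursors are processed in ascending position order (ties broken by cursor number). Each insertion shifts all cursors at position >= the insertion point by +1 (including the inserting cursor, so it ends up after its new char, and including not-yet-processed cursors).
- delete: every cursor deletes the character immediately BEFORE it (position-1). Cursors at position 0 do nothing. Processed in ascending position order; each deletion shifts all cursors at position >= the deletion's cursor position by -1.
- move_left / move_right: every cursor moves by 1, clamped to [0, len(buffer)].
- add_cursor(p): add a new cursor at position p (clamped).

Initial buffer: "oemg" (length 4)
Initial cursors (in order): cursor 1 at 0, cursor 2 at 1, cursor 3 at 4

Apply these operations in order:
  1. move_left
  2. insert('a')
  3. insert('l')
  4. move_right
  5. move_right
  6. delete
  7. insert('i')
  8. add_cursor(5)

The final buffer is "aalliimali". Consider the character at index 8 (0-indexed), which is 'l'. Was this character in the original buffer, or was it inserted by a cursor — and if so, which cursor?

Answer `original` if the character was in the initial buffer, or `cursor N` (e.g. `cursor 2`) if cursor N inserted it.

After op 1 (move_left): buffer="oemg" (len 4), cursors c1@0 c2@0 c3@3, authorship ....
After op 2 (insert('a')): buffer="aaoemag" (len 7), cursors c1@2 c2@2 c3@6, authorship 12...3.
After op 3 (insert('l')): buffer="aalloemalg" (len 10), cursors c1@4 c2@4 c3@9, authorship 1212...33.
After op 4 (move_right): buffer="aalloemalg" (len 10), cursors c1@5 c2@5 c3@10, authorship 1212...33.
After op 5 (move_right): buffer="aalloemalg" (len 10), cursors c1@6 c2@6 c3@10, authorship 1212...33.
After op 6 (delete): buffer="aallmal" (len 7), cursors c1@4 c2@4 c3@7, authorship 1212.33
After op 7 (insert('i')): buffer="aalliimali" (len 10), cursors c1@6 c2@6 c3@10, authorship 121212.333
After op 8 (add_cursor(5)): buffer="aalliimali" (len 10), cursors c4@5 c1@6 c2@6 c3@10, authorship 121212.333
Authorship (.=original, N=cursor N): 1 2 1 2 1 2 . 3 3 3
Index 8: author = 3

Answer: cursor 3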